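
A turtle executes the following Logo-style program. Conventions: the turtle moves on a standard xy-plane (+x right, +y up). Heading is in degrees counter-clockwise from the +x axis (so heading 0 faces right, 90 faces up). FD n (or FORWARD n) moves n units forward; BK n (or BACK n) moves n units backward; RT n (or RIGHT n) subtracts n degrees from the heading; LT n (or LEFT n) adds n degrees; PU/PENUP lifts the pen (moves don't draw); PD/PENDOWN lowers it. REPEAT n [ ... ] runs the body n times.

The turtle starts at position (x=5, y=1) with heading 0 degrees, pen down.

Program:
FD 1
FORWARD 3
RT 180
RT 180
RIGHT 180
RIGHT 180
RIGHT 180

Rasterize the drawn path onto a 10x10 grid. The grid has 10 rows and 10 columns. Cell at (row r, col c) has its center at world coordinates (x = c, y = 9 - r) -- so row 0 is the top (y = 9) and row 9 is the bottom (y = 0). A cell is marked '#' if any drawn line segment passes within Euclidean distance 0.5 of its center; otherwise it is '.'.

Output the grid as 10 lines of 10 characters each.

Answer: ..........
..........
..........
..........
..........
..........
..........
..........
.....#####
..........

Derivation:
Segment 0: (5,1) -> (6,1)
Segment 1: (6,1) -> (9,1)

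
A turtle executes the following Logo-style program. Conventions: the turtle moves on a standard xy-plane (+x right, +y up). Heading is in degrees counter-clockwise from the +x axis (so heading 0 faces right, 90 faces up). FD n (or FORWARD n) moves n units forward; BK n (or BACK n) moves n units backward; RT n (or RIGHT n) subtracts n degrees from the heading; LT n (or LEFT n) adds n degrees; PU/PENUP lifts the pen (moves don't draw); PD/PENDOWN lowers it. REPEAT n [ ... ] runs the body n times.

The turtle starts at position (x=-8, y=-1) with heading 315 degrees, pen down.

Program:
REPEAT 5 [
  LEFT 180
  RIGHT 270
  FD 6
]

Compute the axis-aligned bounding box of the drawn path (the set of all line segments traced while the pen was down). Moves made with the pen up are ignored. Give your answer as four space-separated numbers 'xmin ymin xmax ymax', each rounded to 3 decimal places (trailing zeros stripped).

Executing turtle program step by step:
Start: pos=(-8,-1), heading=315, pen down
REPEAT 5 [
  -- iteration 1/5 --
  LT 180: heading 315 -> 135
  RT 270: heading 135 -> 225
  FD 6: (-8,-1) -> (-12.243,-5.243) [heading=225, draw]
  -- iteration 2/5 --
  LT 180: heading 225 -> 45
  RT 270: heading 45 -> 135
  FD 6: (-12.243,-5.243) -> (-16.485,-1) [heading=135, draw]
  -- iteration 3/5 --
  LT 180: heading 135 -> 315
  RT 270: heading 315 -> 45
  FD 6: (-16.485,-1) -> (-12.243,3.243) [heading=45, draw]
  -- iteration 4/5 --
  LT 180: heading 45 -> 225
  RT 270: heading 225 -> 315
  FD 6: (-12.243,3.243) -> (-8,-1) [heading=315, draw]
  -- iteration 5/5 --
  LT 180: heading 315 -> 135
  RT 270: heading 135 -> 225
  FD 6: (-8,-1) -> (-12.243,-5.243) [heading=225, draw]
]
Final: pos=(-12.243,-5.243), heading=225, 5 segment(s) drawn

Segment endpoints: x in {-16.485, -12.243, -12.243, -8}, y in {-5.243, -1, -1, 3.243}
xmin=-16.485, ymin=-5.243, xmax=-8, ymax=3.243

Answer: -16.485 -5.243 -8 3.243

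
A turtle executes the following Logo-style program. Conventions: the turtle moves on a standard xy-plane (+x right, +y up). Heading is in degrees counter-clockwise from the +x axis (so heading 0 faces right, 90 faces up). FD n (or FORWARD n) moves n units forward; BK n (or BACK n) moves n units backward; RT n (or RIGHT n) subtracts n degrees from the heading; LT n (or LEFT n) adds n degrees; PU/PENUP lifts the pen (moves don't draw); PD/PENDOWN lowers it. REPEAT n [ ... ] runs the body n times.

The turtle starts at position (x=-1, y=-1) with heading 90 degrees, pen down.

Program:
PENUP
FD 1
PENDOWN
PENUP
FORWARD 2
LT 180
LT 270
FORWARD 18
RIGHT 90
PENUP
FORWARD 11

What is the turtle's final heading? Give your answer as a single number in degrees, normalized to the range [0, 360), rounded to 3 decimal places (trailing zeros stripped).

Answer: 90

Derivation:
Executing turtle program step by step:
Start: pos=(-1,-1), heading=90, pen down
PU: pen up
FD 1: (-1,-1) -> (-1,0) [heading=90, move]
PD: pen down
PU: pen up
FD 2: (-1,0) -> (-1,2) [heading=90, move]
LT 180: heading 90 -> 270
LT 270: heading 270 -> 180
FD 18: (-1,2) -> (-19,2) [heading=180, move]
RT 90: heading 180 -> 90
PU: pen up
FD 11: (-19,2) -> (-19,13) [heading=90, move]
Final: pos=(-19,13), heading=90, 0 segment(s) drawn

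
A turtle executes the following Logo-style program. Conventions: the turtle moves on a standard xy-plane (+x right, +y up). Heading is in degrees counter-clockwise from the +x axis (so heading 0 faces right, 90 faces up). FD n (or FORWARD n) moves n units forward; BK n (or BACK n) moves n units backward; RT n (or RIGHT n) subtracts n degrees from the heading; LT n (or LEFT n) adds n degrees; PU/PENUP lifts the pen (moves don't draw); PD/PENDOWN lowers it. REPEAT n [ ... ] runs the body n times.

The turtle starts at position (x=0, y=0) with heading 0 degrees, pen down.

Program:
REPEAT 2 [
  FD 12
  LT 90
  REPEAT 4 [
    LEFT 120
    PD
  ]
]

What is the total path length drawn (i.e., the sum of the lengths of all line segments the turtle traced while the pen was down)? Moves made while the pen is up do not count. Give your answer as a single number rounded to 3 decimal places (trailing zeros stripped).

Answer: 24

Derivation:
Executing turtle program step by step:
Start: pos=(0,0), heading=0, pen down
REPEAT 2 [
  -- iteration 1/2 --
  FD 12: (0,0) -> (12,0) [heading=0, draw]
  LT 90: heading 0 -> 90
  REPEAT 4 [
    -- iteration 1/4 --
    LT 120: heading 90 -> 210
    PD: pen down
    -- iteration 2/4 --
    LT 120: heading 210 -> 330
    PD: pen down
    -- iteration 3/4 --
    LT 120: heading 330 -> 90
    PD: pen down
    -- iteration 4/4 --
    LT 120: heading 90 -> 210
    PD: pen down
  ]
  -- iteration 2/2 --
  FD 12: (12,0) -> (1.608,-6) [heading=210, draw]
  LT 90: heading 210 -> 300
  REPEAT 4 [
    -- iteration 1/4 --
    LT 120: heading 300 -> 60
    PD: pen down
    -- iteration 2/4 --
    LT 120: heading 60 -> 180
    PD: pen down
    -- iteration 3/4 --
    LT 120: heading 180 -> 300
    PD: pen down
    -- iteration 4/4 --
    LT 120: heading 300 -> 60
    PD: pen down
  ]
]
Final: pos=(1.608,-6), heading=60, 2 segment(s) drawn

Segment lengths:
  seg 1: (0,0) -> (12,0), length = 12
  seg 2: (12,0) -> (1.608,-6), length = 12
Total = 24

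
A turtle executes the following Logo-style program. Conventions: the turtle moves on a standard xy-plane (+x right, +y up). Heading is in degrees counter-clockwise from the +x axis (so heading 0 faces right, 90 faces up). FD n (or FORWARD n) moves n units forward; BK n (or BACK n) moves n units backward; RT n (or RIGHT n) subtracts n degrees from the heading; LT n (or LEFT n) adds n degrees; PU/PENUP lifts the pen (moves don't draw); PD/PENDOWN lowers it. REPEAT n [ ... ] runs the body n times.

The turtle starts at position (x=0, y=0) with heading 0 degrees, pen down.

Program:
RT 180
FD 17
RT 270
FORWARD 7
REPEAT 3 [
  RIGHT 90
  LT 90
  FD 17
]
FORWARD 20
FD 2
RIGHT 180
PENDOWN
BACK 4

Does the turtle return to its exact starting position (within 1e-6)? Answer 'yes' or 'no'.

Executing turtle program step by step:
Start: pos=(0,0), heading=0, pen down
RT 180: heading 0 -> 180
FD 17: (0,0) -> (-17,0) [heading=180, draw]
RT 270: heading 180 -> 270
FD 7: (-17,0) -> (-17,-7) [heading=270, draw]
REPEAT 3 [
  -- iteration 1/3 --
  RT 90: heading 270 -> 180
  LT 90: heading 180 -> 270
  FD 17: (-17,-7) -> (-17,-24) [heading=270, draw]
  -- iteration 2/3 --
  RT 90: heading 270 -> 180
  LT 90: heading 180 -> 270
  FD 17: (-17,-24) -> (-17,-41) [heading=270, draw]
  -- iteration 3/3 --
  RT 90: heading 270 -> 180
  LT 90: heading 180 -> 270
  FD 17: (-17,-41) -> (-17,-58) [heading=270, draw]
]
FD 20: (-17,-58) -> (-17,-78) [heading=270, draw]
FD 2: (-17,-78) -> (-17,-80) [heading=270, draw]
RT 180: heading 270 -> 90
PD: pen down
BK 4: (-17,-80) -> (-17,-84) [heading=90, draw]
Final: pos=(-17,-84), heading=90, 8 segment(s) drawn

Start position: (0, 0)
Final position: (-17, -84)
Distance = 85.703; >= 1e-6 -> NOT closed

Answer: no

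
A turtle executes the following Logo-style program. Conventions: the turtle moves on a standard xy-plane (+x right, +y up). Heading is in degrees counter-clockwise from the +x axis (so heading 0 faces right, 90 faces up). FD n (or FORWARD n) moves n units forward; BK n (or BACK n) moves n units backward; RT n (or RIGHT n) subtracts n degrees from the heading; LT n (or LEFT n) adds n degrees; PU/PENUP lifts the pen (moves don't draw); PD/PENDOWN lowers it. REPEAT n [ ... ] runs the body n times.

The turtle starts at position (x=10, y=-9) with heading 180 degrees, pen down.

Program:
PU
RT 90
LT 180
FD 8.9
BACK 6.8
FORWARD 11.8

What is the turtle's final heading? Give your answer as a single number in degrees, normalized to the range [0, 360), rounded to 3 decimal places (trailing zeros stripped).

Executing turtle program step by step:
Start: pos=(10,-9), heading=180, pen down
PU: pen up
RT 90: heading 180 -> 90
LT 180: heading 90 -> 270
FD 8.9: (10,-9) -> (10,-17.9) [heading=270, move]
BK 6.8: (10,-17.9) -> (10,-11.1) [heading=270, move]
FD 11.8: (10,-11.1) -> (10,-22.9) [heading=270, move]
Final: pos=(10,-22.9), heading=270, 0 segment(s) drawn

Answer: 270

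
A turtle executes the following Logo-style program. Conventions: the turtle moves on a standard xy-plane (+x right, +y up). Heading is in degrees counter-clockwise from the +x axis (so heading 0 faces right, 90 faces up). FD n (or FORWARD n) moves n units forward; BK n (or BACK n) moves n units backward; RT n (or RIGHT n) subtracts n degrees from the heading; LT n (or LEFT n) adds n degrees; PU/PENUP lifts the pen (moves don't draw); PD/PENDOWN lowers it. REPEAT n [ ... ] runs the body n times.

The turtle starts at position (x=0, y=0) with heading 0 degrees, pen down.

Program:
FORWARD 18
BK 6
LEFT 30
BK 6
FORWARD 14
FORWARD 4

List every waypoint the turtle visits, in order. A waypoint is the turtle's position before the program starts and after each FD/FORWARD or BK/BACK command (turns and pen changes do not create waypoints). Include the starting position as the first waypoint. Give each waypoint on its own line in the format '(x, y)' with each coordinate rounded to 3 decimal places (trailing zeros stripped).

Answer: (0, 0)
(18, 0)
(12, 0)
(6.804, -3)
(18.928, 4)
(22.392, 6)

Derivation:
Executing turtle program step by step:
Start: pos=(0,0), heading=0, pen down
FD 18: (0,0) -> (18,0) [heading=0, draw]
BK 6: (18,0) -> (12,0) [heading=0, draw]
LT 30: heading 0 -> 30
BK 6: (12,0) -> (6.804,-3) [heading=30, draw]
FD 14: (6.804,-3) -> (18.928,4) [heading=30, draw]
FD 4: (18.928,4) -> (22.392,6) [heading=30, draw]
Final: pos=(22.392,6), heading=30, 5 segment(s) drawn
Waypoints (6 total):
(0, 0)
(18, 0)
(12, 0)
(6.804, -3)
(18.928, 4)
(22.392, 6)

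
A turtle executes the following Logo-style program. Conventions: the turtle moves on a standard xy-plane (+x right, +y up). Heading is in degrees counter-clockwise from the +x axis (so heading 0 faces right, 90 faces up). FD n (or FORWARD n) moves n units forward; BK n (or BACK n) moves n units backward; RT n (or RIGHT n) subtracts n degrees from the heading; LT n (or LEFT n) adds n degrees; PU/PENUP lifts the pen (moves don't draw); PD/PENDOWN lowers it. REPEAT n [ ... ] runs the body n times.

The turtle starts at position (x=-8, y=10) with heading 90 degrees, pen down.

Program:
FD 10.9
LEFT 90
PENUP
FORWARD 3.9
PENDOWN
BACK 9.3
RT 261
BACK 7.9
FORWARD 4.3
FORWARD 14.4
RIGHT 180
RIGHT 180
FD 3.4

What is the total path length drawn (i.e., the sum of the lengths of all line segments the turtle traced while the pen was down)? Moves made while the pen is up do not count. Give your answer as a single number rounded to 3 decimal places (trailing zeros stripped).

Answer: 50.2

Derivation:
Executing turtle program step by step:
Start: pos=(-8,10), heading=90, pen down
FD 10.9: (-8,10) -> (-8,20.9) [heading=90, draw]
LT 90: heading 90 -> 180
PU: pen up
FD 3.9: (-8,20.9) -> (-11.9,20.9) [heading=180, move]
PD: pen down
BK 9.3: (-11.9,20.9) -> (-2.6,20.9) [heading=180, draw]
RT 261: heading 180 -> 279
BK 7.9: (-2.6,20.9) -> (-3.836,28.703) [heading=279, draw]
FD 4.3: (-3.836,28.703) -> (-3.163,24.456) [heading=279, draw]
FD 14.4: (-3.163,24.456) -> (-0.911,10.233) [heading=279, draw]
RT 180: heading 279 -> 99
RT 180: heading 99 -> 279
FD 3.4: (-0.911,10.233) -> (-0.379,6.875) [heading=279, draw]
Final: pos=(-0.379,6.875), heading=279, 6 segment(s) drawn

Segment lengths:
  seg 1: (-8,10) -> (-8,20.9), length = 10.9
  seg 2: (-11.9,20.9) -> (-2.6,20.9), length = 9.3
  seg 3: (-2.6,20.9) -> (-3.836,28.703), length = 7.9
  seg 4: (-3.836,28.703) -> (-3.163,24.456), length = 4.3
  seg 5: (-3.163,24.456) -> (-0.911,10.233), length = 14.4
  seg 6: (-0.911,10.233) -> (-0.379,6.875), length = 3.4
Total = 50.2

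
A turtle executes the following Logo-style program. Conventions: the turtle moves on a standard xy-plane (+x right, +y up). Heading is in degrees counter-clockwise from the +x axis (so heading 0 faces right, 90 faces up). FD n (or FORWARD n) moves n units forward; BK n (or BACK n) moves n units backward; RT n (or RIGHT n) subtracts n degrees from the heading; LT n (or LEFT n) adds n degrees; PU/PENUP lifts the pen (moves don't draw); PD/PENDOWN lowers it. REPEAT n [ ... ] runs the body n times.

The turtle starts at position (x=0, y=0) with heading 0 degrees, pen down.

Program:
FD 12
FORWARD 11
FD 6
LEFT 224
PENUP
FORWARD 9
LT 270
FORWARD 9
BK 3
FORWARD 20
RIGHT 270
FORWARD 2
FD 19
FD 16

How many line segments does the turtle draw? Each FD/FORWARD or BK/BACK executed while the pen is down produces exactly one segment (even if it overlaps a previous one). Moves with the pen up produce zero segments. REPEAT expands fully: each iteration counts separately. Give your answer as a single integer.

Executing turtle program step by step:
Start: pos=(0,0), heading=0, pen down
FD 12: (0,0) -> (12,0) [heading=0, draw]
FD 11: (12,0) -> (23,0) [heading=0, draw]
FD 6: (23,0) -> (29,0) [heading=0, draw]
LT 224: heading 0 -> 224
PU: pen up
FD 9: (29,0) -> (22.526,-6.252) [heading=224, move]
LT 270: heading 224 -> 134
FD 9: (22.526,-6.252) -> (16.274,0.222) [heading=134, move]
BK 3: (16.274,0.222) -> (18.358,-1.936) [heading=134, move]
FD 20: (18.358,-1.936) -> (4.465,12.451) [heading=134, move]
RT 270: heading 134 -> 224
FD 2: (4.465,12.451) -> (3.026,11.062) [heading=224, move]
FD 19: (3.026,11.062) -> (-10.641,-2.137) [heading=224, move]
FD 16: (-10.641,-2.137) -> (-22.151,-13.251) [heading=224, move]
Final: pos=(-22.151,-13.251), heading=224, 3 segment(s) drawn
Segments drawn: 3

Answer: 3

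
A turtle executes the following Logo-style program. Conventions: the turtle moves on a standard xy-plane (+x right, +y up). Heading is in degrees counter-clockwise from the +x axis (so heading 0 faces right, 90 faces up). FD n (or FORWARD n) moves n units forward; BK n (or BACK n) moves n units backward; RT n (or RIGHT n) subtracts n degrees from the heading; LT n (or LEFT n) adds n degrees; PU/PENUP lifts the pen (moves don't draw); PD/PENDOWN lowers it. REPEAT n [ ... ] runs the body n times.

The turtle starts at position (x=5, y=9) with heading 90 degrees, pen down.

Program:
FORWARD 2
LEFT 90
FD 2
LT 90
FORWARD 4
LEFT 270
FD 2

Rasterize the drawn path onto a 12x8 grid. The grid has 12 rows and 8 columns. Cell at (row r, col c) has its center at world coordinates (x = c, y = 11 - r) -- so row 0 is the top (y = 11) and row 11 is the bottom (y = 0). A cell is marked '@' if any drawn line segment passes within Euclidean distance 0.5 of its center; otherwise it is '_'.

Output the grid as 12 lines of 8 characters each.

Answer: ___@@@__
___@_@__
___@_@__
___@____
_@@@____
________
________
________
________
________
________
________

Derivation:
Segment 0: (5,9) -> (5,11)
Segment 1: (5,11) -> (3,11)
Segment 2: (3,11) -> (3,7)
Segment 3: (3,7) -> (1,7)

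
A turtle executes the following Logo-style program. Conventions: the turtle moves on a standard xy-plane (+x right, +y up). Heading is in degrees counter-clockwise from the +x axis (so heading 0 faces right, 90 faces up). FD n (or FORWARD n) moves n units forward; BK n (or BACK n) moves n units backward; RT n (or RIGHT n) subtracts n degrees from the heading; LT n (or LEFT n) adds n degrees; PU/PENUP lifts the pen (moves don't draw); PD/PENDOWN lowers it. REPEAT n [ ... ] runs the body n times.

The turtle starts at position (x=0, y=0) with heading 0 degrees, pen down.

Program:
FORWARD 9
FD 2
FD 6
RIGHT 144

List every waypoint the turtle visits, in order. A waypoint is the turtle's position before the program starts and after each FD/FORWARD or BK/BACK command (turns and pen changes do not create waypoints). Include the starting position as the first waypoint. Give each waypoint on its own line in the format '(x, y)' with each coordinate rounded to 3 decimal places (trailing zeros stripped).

Answer: (0, 0)
(9, 0)
(11, 0)
(17, 0)

Derivation:
Executing turtle program step by step:
Start: pos=(0,0), heading=0, pen down
FD 9: (0,0) -> (9,0) [heading=0, draw]
FD 2: (9,0) -> (11,0) [heading=0, draw]
FD 6: (11,0) -> (17,0) [heading=0, draw]
RT 144: heading 0 -> 216
Final: pos=(17,0), heading=216, 3 segment(s) drawn
Waypoints (4 total):
(0, 0)
(9, 0)
(11, 0)
(17, 0)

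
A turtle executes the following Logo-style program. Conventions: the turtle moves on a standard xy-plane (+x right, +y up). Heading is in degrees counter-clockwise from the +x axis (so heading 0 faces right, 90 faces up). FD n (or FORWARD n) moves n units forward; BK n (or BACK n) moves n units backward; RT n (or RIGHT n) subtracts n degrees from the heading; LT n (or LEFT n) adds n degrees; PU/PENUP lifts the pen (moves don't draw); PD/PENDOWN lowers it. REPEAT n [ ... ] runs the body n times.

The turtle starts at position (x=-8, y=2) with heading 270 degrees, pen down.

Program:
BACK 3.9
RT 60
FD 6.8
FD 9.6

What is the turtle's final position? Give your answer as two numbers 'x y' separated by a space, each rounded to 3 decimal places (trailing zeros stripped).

Executing turtle program step by step:
Start: pos=(-8,2), heading=270, pen down
BK 3.9: (-8,2) -> (-8,5.9) [heading=270, draw]
RT 60: heading 270 -> 210
FD 6.8: (-8,5.9) -> (-13.889,2.5) [heading=210, draw]
FD 9.6: (-13.889,2.5) -> (-22.203,-2.3) [heading=210, draw]
Final: pos=(-22.203,-2.3), heading=210, 3 segment(s) drawn

Answer: -22.203 -2.3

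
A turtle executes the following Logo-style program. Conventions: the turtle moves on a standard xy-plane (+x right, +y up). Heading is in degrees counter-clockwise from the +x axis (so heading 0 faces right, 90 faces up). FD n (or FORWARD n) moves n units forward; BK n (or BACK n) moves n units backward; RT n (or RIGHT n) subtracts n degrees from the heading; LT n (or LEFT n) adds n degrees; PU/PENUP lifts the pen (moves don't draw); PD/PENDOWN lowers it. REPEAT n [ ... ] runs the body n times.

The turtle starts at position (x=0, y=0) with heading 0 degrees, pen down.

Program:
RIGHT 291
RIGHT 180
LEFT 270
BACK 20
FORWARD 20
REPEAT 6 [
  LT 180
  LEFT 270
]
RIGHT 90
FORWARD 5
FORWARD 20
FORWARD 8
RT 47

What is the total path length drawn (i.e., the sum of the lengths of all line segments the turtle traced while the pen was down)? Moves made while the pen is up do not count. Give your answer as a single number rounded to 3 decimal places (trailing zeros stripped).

Executing turtle program step by step:
Start: pos=(0,0), heading=0, pen down
RT 291: heading 0 -> 69
RT 180: heading 69 -> 249
LT 270: heading 249 -> 159
BK 20: (0,0) -> (18.672,-7.167) [heading=159, draw]
FD 20: (18.672,-7.167) -> (0,0) [heading=159, draw]
REPEAT 6 [
  -- iteration 1/6 --
  LT 180: heading 159 -> 339
  LT 270: heading 339 -> 249
  -- iteration 2/6 --
  LT 180: heading 249 -> 69
  LT 270: heading 69 -> 339
  -- iteration 3/6 --
  LT 180: heading 339 -> 159
  LT 270: heading 159 -> 69
  -- iteration 4/6 --
  LT 180: heading 69 -> 249
  LT 270: heading 249 -> 159
  -- iteration 5/6 --
  LT 180: heading 159 -> 339
  LT 270: heading 339 -> 249
  -- iteration 6/6 --
  LT 180: heading 249 -> 69
  LT 270: heading 69 -> 339
]
RT 90: heading 339 -> 249
FD 5: (0,0) -> (-1.792,-4.668) [heading=249, draw]
FD 20: (-1.792,-4.668) -> (-8.959,-23.34) [heading=249, draw]
FD 8: (-8.959,-23.34) -> (-11.826,-30.808) [heading=249, draw]
RT 47: heading 249 -> 202
Final: pos=(-11.826,-30.808), heading=202, 5 segment(s) drawn

Segment lengths:
  seg 1: (0,0) -> (18.672,-7.167), length = 20
  seg 2: (18.672,-7.167) -> (0,0), length = 20
  seg 3: (0,0) -> (-1.792,-4.668), length = 5
  seg 4: (-1.792,-4.668) -> (-8.959,-23.34), length = 20
  seg 5: (-8.959,-23.34) -> (-11.826,-30.808), length = 8
Total = 73

Answer: 73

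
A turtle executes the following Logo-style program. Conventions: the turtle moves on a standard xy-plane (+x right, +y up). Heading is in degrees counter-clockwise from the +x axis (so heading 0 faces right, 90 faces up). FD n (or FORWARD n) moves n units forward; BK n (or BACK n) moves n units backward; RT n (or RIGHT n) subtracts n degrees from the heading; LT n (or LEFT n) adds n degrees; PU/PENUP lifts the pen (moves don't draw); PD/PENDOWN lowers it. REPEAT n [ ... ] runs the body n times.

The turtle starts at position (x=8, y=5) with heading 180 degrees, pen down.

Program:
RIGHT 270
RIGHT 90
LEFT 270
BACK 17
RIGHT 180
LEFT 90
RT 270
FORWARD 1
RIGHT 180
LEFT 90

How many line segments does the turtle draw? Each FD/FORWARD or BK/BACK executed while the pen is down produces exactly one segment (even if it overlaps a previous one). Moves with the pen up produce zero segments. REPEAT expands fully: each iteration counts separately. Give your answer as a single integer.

Executing turtle program step by step:
Start: pos=(8,5), heading=180, pen down
RT 270: heading 180 -> 270
RT 90: heading 270 -> 180
LT 270: heading 180 -> 90
BK 17: (8,5) -> (8,-12) [heading=90, draw]
RT 180: heading 90 -> 270
LT 90: heading 270 -> 0
RT 270: heading 0 -> 90
FD 1: (8,-12) -> (8,-11) [heading=90, draw]
RT 180: heading 90 -> 270
LT 90: heading 270 -> 0
Final: pos=(8,-11), heading=0, 2 segment(s) drawn
Segments drawn: 2

Answer: 2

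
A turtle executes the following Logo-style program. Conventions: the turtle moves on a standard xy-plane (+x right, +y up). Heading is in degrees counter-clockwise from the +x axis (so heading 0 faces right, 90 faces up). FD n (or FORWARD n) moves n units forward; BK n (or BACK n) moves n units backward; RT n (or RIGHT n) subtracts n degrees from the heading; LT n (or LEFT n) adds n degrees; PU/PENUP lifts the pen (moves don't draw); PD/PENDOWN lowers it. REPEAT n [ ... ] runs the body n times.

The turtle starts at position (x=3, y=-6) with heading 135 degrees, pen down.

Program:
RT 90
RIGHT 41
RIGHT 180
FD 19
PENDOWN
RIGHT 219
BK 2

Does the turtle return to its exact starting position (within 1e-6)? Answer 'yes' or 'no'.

Executing turtle program step by step:
Start: pos=(3,-6), heading=135, pen down
RT 90: heading 135 -> 45
RT 41: heading 45 -> 4
RT 180: heading 4 -> 184
FD 19: (3,-6) -> (-15.954,-7.325) [heading=184, draw]
PD: pen down
RT 219: heading 184 -> 325
BK 2: (-15.954,-7.325) -> (-17.592,-6.178) [heading=325, draw]
Final: pos=(-17.592,-6.178), heading=325, 2 segment(s) drawn

Start position: (3, -6)
Final position: (-17.592, -6.178)
Distance = 20.593; >= 1e-6 -> NOT closed

Answer: no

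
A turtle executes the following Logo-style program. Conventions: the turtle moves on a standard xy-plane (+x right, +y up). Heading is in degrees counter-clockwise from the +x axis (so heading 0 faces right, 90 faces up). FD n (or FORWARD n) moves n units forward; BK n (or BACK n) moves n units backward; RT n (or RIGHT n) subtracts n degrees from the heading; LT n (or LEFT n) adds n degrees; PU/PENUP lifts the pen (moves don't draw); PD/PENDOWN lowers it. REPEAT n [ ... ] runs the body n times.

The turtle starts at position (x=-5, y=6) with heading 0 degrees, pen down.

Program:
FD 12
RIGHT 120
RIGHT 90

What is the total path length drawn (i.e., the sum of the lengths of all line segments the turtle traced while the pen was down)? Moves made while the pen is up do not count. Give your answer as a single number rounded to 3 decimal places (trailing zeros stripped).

Answer: 12

Derivation:
Executing turtle program step by step:
Start: pos=(-5,6), heading=0, pen down
FD 12: (-5,6) -> (7,6) [heading=0, draw]
RT 120: heading 0 -> 240
RT 90: heading 240 -> 150
Final: pos=(7,6), heading=150, 1 segment(s) drawn

Segment lengths:
  seg 1: (-5,6) -> (7,6), length = 12
Total = 12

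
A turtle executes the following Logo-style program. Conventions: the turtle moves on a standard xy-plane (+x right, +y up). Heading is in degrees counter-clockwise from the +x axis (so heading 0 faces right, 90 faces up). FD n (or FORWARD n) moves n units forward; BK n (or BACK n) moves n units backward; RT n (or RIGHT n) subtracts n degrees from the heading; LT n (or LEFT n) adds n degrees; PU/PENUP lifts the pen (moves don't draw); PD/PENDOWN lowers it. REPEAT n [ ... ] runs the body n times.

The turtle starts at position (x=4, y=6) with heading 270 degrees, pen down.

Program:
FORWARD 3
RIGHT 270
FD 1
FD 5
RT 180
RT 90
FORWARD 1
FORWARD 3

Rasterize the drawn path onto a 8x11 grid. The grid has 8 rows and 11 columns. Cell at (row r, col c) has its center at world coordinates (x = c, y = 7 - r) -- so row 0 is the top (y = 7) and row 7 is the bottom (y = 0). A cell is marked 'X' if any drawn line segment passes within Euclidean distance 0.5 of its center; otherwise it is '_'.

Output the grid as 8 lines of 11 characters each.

Answer: __________X
____X_____X
____X_____X
____X_____X
____XXXXXXX
___________
___________
___________

Derivation:
Segment 0: (4,6) -> (4,3)
Segment 1: (4,3) -> (5,3)
Segment 2: (5,3) -> (10,3)
Segment 3: (10,3) -> (10,4)
Segment 4: (10,4) -> (10,7)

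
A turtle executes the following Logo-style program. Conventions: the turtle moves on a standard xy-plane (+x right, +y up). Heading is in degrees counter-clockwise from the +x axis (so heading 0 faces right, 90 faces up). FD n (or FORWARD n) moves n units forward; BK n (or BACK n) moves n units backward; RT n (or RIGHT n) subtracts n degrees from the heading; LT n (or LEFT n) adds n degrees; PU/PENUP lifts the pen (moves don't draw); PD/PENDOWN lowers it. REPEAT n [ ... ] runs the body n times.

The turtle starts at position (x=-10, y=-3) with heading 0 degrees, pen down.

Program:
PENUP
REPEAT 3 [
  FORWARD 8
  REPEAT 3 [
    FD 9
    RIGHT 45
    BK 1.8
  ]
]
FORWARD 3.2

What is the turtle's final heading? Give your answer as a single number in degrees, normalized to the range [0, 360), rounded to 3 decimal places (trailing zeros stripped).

Executing turtle program step by step:
Start: pos=(-10,-3), heading=0, pen down
PU: pen up
REPEAT 3 [
  -- iteration 1/3 --
  FD 8: (-10,-3) -> (-2,-3) [heading=0, move]
  REPEAT 3 [
    -- iteration 1/3 --
    FD 9: (-2,-3) -> (7,-3) [heading=0, move]
    RT 45: heading 0 -> 315
    BK 1.8: (7,-3) -> (5.727,-1.727) [heading=315, move]
    -- iteration 2/3 --
    FD 9: (5.727,-1.727) -> (12.091,-8.091) [heading=315, move]
    RT 45: heading 315 -> 270
    BK 1.8: (12.091,-8.091) -> (12.091,-6.291) [heading=270, move]
    -- iteration 3/3 --
    FD 9: (12.091,-6.291) -> (12.091,-15.291) [heading=270, move]
    RT 45: heading 270 -> 225
    BK 1.8: (12.091,-15.291) -> (13.364,-14.018) [heading=225, move]
  ]
  -- iteration 2/3 --
  FD 8: (13.364,-14.018) -> (7.707,-19.675) [heading=225, move]
  REPEAT 3 [
    -- iteration 1/3 --
    FD 9: (7.707,-19.675) -> (1.343,-26.039) [heading=225, move]
    RT 45: heading 225 -> 180
    BK 1.8: (1.343,-26.039) -> (3.143,-26.039) [heading=180, move]
    -- iteration 2/3 --
    FD 9: (3.143,-26.039) -> (-5.857,-26.039) [heading=180, move]
    RT 45: heading 180 -> 135
    BK 1.8: (-5.857,-26.039) -> (-4.584,-27.312) [heading=135, move]
    -- iteration 3/3 --
    FD 9: (-4.584,-27.312) -> (-10.948,-20.948) [heading=135, move]
    RT 45: heading 135 -> 90
    BK 1.8: (-10.948,-20.948) -> (-10.948,-22.748) [heading=90, move]
  ]
  -- iteration 3/3 --
  FD 8: (-10.948,-22.748) -> (-10.948,-14.748) [heading=90, move]
  REPEAT 3 [
    -- iteration 1/3 --
    FD 9: (-10.948,-14.748) -> (-10.948,-5.748) [heading=90, move]
    RT 45: heading 90 -> 45
    BK 1.8: (-10.948,-5.748) -> (-12.221,-7.021) [heading=45, move]
    -- iteration 2/3 --
    FD 9: (-12.221,-7.021) -> (-5.857,-0.657) [heading=45, move]
    RT 45: heading 45 -> 0
    BK 1.8: (-5.857,-0.657) -> (-7.657,-0.657) [heading=0, move]
    -- iteration 3/3 --
    FD 9: (-7.657,-0.657) -> (1.343,-0.657) [heading=0, move]
    RT 45: heading 0 -> 315
    BK 1.8: (1.343,-0.657) -> (0.07,0.616) [heading=315, move]
  ]
]
FD 3.2: (0.07,0.616) -> (2.333,-1.647) [heading=315, move]
Final: pos=(2.333,-1.647), heading=315, 0 segment(s) drawn

Answer: 315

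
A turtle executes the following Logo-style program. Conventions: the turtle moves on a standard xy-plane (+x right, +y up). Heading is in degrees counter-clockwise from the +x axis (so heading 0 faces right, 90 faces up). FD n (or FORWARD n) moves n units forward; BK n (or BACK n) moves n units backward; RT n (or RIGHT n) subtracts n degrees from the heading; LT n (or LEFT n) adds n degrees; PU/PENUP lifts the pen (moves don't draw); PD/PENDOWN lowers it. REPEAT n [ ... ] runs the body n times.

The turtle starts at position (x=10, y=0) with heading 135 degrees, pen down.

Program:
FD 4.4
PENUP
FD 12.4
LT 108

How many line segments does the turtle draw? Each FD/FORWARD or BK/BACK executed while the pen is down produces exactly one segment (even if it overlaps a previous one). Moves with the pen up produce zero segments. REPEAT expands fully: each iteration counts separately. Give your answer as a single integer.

Answer: 1

Derivation:
Executing turtle program step by step:
Start: pos=(10,0), heading=135, pen down
FD 4.4: (10,0) -> (6.889,3.111) [heading=135, draw]
PU: pen up
FD 12.4: (6.889,3.111) -> (-1.879,11.879) [heading=135, move]
LT 108: heading 135 -> 243
Final: pos=(-1.879,11.879), heading=243, 1 segment(s) drawn
Segments drawn: 1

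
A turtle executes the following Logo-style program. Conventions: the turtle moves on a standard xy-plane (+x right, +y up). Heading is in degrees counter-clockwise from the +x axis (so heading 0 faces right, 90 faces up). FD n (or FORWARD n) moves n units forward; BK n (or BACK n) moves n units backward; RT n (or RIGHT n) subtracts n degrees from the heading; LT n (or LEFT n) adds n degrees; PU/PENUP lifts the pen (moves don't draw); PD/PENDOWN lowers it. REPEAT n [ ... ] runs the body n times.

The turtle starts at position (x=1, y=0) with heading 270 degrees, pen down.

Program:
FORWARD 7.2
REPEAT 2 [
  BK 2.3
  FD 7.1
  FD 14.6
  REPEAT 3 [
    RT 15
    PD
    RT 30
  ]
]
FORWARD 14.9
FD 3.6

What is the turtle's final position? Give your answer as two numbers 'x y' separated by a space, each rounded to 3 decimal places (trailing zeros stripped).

Executing turtle program step by step:
Start: pos=(1,0), heading=270, pen down
FD 7.2: (1,0) -> (1,-7.2) [heading=270, draw]
REPEAT 2 [
  -- iteration 1/2 --
  BK 2.3: (1,-7.2) -> (1,-4.9) [heading=270, draw]
  FD 7.1: (1,-4.9) -> (1,-12) [heading=270, draw]
  FD 14.6: (1,-12) -> (1,-26.6) [heading=270, draw]
  REPEAT 3 [
    -- iteration 1/3 --
    RT 15: heading 270 -> 255
    PD: pen down
    RT 30: heading 255 -> 225
    -- iteration 2/3 --
    RT 15: heading 225 -> 210
    PD: pen down
    RT 30: heading 210 -> 180
    -- iteration 3/3 --
    RT 15: heading 180 -> 165
    PD: pen down
    RT 30: heading 165 -> 135
  ]
  -- iteration 2/2 --
  BK 2.3: (1,-26.6) -> (2.626,-28.226) [heading=135, draw]
  FD 7.1: (2.626,-28.226) -> (-2.394,-23.206) [heading=135, draw]
  FD 14.6: (-2.394,-23.206) -> (-12.718,-12.882) [heading=135, draw]
  REPEAT 3 [
    -- iteration 1/3 --
    RT 15: heading 135 -> 120
    PD: pen down
    RT 30: heading 120 -> 90
    -- iteration 2/3 --
    RT 15: heading 90 -> 75
    PD: pen down
    RT 30: heading 75 -> 45
    -- iteration 3/3 --
    RT 15: heading 45 -> 30
    PD: pen down
    RT 30: heading 30 -> 0
  ]
]
FD 14.9: (-12.718,-12.882) -> (2.182,-12.882) [heading=0, draw]
FD 3.6: (2.182,-12.882) -> (5.782,-12.882) [heading=0, draw]
Final: pos=(5.782,-12.882), heading=0, 9 segment(s) drawn

Answer: 5.782 -12.882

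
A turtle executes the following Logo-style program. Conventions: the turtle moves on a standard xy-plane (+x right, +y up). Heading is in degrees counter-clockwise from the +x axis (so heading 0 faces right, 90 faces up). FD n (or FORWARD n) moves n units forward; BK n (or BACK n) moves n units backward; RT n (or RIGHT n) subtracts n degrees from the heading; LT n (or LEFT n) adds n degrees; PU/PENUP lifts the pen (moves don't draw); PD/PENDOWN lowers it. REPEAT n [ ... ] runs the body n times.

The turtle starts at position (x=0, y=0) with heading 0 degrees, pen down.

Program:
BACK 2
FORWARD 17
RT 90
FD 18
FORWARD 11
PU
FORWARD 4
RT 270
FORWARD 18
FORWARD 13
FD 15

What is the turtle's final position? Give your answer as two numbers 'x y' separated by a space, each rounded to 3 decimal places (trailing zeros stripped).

Answer: 61 -33

Derivation:
Executing turtle program step by step:
Start: pos=(0,0), heading=0, pen down
BK 2: (0,0) -> (-2,0) [heading=0, draw]
FD 17: (-2,0) -> (15,0) [heading=0, draw]
RT 90: heading 0 -> 270
FD 18: (15,0) -> (15,-18) [heading=270, draw]
FD 11: (15,-18) -> (15,-29) [heading=270, draw]
PU: pen up
FD 4: (15,-29) -> (15,-33) [heading=270, move]
RT 270: heading 270 -> 0
FD 18: (15,-33) -> (33,-33) [heading=0, move]
FD 13: (33,-33) -> (46,-33) [heading=0, move]
FD 15: (46,-33) -> (61,-33) [heading=0, move]
Final: pos=(61,-33), heading=0, 4 segment(s) drawn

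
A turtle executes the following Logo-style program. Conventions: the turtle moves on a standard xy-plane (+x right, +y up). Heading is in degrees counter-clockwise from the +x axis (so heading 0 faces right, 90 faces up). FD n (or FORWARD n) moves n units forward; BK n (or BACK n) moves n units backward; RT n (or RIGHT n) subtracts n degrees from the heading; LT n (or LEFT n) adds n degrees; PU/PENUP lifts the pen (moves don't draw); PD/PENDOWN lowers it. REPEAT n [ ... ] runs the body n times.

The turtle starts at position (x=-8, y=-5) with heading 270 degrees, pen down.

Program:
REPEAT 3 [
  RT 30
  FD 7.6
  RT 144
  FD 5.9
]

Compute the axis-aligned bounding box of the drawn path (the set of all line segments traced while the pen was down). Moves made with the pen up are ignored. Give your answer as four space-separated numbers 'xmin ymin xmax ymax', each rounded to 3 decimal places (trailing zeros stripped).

Answer: -12.417 -11.77 -8 1.229

Derivation:
Executing turtle program step by step:
Start: pos=(-8,-5), heading=270, pen down
REPEAT 3 [
  -- iteration 1/3 --
  RT 30: heading 270 -> 240
  FD 7.6: (-8,-5) -> (-11.8,-11.582) [heading=240, draw]
  RT 144: heading 240 -> 96
  FD 5.9: (-11.8,-11.582) -> (-12.417,-5.714) [heading=96, draw]
  -- iteration 2/3 --
  RT 30: heading 96 -> 66
  FD 7.6: (-12.417,-5.714) -> (-9.326,1.229) [heading=66, draw]
  RT 144: heading 66 -> 282
  FD 5.9: (-9.326,1.229) -> (-8.099,-4.542) [heading=282, draw]
  -- iteration 3/3 --
  RT 30: heading 282 -> 252
  FD 7.6: (-8.099,-4.542) -> (-10.447,-11.77) [heading=252, draw]
  RT 144: heading 252 -> 108
  FD 5.9: (-10.447,-11.77) -> (-12.271,-6.159) [heading=108, draw]
]
Final: pos=(-12.271,-6.159), heading=108, 6 segment(s) drawn

Segment endpoints: x in {-12.417, -12.271, -11.8, -10.447, -9.326, -8.099, -8}, y in {-11.77, -11.582, -6.159, -5.714, -5, -4.542, 1.229}
xmin=-12.417, ymin=-11.77, xmax=-8, ymax=1.229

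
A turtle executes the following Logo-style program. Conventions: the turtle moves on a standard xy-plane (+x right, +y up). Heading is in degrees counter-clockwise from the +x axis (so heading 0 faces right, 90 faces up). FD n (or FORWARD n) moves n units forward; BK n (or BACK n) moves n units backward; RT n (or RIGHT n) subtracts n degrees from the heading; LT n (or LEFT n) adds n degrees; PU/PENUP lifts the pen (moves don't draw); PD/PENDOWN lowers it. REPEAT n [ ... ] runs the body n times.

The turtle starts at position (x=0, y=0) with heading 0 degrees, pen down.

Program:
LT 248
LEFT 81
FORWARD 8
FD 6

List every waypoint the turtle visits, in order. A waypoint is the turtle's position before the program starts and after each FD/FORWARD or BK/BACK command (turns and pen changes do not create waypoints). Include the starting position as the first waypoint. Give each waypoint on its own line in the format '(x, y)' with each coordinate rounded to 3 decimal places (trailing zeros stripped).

Executing turtle program step by step:
Start: pos=(0,0), heading=0, pen down
LT 248: heading 0 -> 248
LT 81: heading 248 -> 329
FD 8: (0,0) -> (6.857,-4.12) [heading=329, draw]
FD 6: (6.857,-4.12) -> (12,-7.211) [heading=329, draw]
Final: pos=(12,-7.211), heading=329, 2 segment(s) drawn
Waypoints (3 total):
(0, 0)
(6.857, -4.12)
(12, -7.211)

Answer: (0, 0)
(6.857, -4.12)
(12, -7.211)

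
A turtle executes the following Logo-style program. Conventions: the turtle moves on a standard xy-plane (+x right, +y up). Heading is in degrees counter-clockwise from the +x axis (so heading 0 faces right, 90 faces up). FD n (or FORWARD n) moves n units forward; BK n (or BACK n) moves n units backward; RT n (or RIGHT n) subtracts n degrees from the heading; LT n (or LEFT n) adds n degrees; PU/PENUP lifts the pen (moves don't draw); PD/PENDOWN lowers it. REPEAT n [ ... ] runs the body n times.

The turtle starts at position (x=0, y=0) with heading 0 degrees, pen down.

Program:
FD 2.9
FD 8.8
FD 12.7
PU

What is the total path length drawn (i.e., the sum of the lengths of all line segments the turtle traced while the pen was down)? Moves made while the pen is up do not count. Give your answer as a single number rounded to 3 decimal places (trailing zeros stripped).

Executing turtle program step by step:
Start: pos=(0,0), heading=0, pen down
FD 2.9: (0,0) -> (2.9,0) [heading=0, draw]
FD 8.8: (2.9,0) -> (11.7,0) [heading=0, draw]
FD 12.7: (11.7,0) -> (24.4,0) [heading=0, draw]
PU: pen up
Final: pos=(24.4,0), heading=0, 3 segment(s) drawn

Segment lengths:
  seg 1: (0,0) -> (2.9,0), length = 2.9
  seg 2: (2.9,0) -> (11.7,0), length = 8.8
  seg 3: (11.7,0) -> (24.4,0), length = 12.7
Total = 24.4

Answer: 24.4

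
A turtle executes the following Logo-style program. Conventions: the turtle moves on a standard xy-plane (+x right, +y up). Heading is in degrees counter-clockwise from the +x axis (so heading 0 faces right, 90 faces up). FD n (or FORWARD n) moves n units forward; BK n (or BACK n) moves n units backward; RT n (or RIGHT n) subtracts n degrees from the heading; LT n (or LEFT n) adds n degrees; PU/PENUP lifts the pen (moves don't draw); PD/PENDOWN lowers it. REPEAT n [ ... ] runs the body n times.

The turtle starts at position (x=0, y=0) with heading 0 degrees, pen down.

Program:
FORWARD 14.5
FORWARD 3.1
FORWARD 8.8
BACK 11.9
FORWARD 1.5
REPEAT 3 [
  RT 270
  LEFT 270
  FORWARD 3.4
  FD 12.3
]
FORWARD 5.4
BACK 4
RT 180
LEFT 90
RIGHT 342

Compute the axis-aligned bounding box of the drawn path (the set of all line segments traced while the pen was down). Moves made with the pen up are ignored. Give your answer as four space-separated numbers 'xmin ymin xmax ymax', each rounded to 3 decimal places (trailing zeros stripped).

Answer: 0 0 68.5 0

Derivation:
Executing turtle program step by step:
Start: pos=(0,0), heading=0, pen down
FD 14.5: (0,0) -> (14.5,0) [heading=0, draw]
FD 3.1: (14.5,0) -> (17.6,0) [heading=0, draw]
FD 8.8: (17.6,0) -> (26.4,0) [heading=0, draw]
BK 11.9: (26.4,0) -> (14.5,0) [heading=0, draw]
FD 1.5: (14.5,0) -> (16,0) [heading=0, draw]
REPEAT 3 [
  -- iteration 1/3 --
  RT 270: heading 0 -> 90
  LT 270: heading 90 -> 0
  FD 3.4: (16,0) -> (19.4,0) [heading=0, draw]
  FD 12.3: (19.4,0) -> (31.7,0) [heading=0, draw]
  -- iteration 2/3 --
  RT 270: heading 0 -> 90
  LT 270: heading 90 -> 0
  FD 3.4: (31.7,0) -> (35.1,0) [heading=0, draw]
  FD 12.3: (35.1,0) -> (47.4,0) [heading=0, draw]
  -- iteration 3/3 --
  RT 270: heading 0 -> 90
  LT 270: heading 90 -> 0
  FD 3.4: (47.4,0) -> (50.8,0) [heading=0, draw]
  FD 12.3: (50.8,0) -> (63.1,0) [heading=0, draw]
]
FD 5.4: (63.1,0) -> (68.5,0) [heading=0, draw]
BK 4: (68.5,0) -> (64.5,0) [heading=0, draw]
RT 180: heading 0 -> 180
LT 90: heading 180 -> 270
RT 342: heading 270 -> 288
Final: pos=(64.5,0), heading=288, 13 segment(s) drawn

Segment endpoints: x in {0, 14.5, 14.5, 16, 17.6, 19.4, 26.4, 31.7, 35.1, 47.4, 50.8, 63.1, 64.5, 68.5}, y in {0}
xmin=0, ymin=0, xmax=68.5, ymax=0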